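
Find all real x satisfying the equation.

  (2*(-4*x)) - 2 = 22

Step 1. [(2*(-4*x)) - 2 = 22] 2 comes off first (add 2), so sub: 2*(-4*x) = 24.
Step 2. [2*(-4*x) = 24] LHS = 2·(…); ÷2 both sides, so div: -4*x = 12.
Step 3. [-4*x = 12] -4 out front; divide by -4. So div: x = -3.

Answer: x ∈ {-3}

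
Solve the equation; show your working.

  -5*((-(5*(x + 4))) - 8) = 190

Step 1. [-5*((-(5*(x + 4))) - 8) = 190] LHS = -5·(…); ÷-5 both sides, so div: (-(5*(x + 4))) - 8 = -38.
Step 2. [(-(5*(x + 4))) - 8 = -38] -8 is outermost — add 8 both sides ⇒ sub: -(5*(x + 4)) = -30.
Step 3. [-(5*(x + 4)) = -30] flip signs both sides, so neg: 5*(x + 4) = 30.
Step 4. [5*(x + 4) = 30] LHS = 5·(…); ÷5 both sides ⇒ div: x + 4 = 6.
Step 5. [x + 4 = 6] 4 comes off first (subtract 4). So sub: x = 2.

Answer: x ∈ {2}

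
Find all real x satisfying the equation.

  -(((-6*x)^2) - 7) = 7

Step 1. [-(((-6*x)^2) - 7) = 7] flip signs both sides, so neg: ((-6*x)^2) - 7 = -7.
Step 2. [((-6*x)^2) - 7 = -7] add 7: x sits inside (… - 7) ⇒ sub: (-6*x)^2 = 0.
Step 3. [(-6*x)^2 = 0] √ both sides: 0 ≥ 0 gives two branches, so sqrt: -6*x = 0.
Step 4. [-6*x = 0] divide by the outer -6 ⇒ div: x = 0.

Answer: x ∈ {0}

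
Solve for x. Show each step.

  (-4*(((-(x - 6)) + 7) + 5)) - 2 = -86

Step 1. [(-4*(((-(x - 6)) + 7) + 5)) - 2 = -86] the outer -2 inverts by adding 2 ⇒ sub: -4*(((-(x - 6)) + 7) + 5) = -84.
Step 2. [-4*(((-(x - 6)) + 7) + 5) = -84] -4·(inner) — divide through by -4 ⇒ div: ((-(x - 6)) + 7) + 5 = 21.
Step 3. [((-(x - 6)) + 7) + 5 = 21] +5 is outermost — subtract 5 both sides ⇒ sub: (-(x - 6)) + 7 = 16.
Step 4. [(-(x - 6)) + 7 = 16] the outer +7 inverts by subtracting 7 ⇒ sub: -(x - 6) = 9.
Step 5. [-(x - 6) = 9] leading − — multiply by −1 ⇒ neg: x - 6 = -9.
Step 6. [x - 6 = -9] the outer -6 inverts by adding 6 ⇒ sub: x = -3.

Answer: x ∈ {-3}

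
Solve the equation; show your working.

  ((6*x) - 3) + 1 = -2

Step 1. [((6*x) - 3) + 1 = -2] the outer +1 inverts by subtracting 1, so sub: (6*x) - 3 = -3.
Step 2. [(6*x) - 3 = -3] -3 is outermost — add 3 both sides. So sub: 6*x = 0.
Step 3. [6*x = 0] divide by the outer 6 ⇒ div: x = 0.

Answer: x ∈ {0}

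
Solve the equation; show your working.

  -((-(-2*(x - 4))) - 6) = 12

Step 1. [-((-(-2*(x - 4))) - 6) = 12] LHS negated; negate both sides, so neg: (-(-2*(x - 4))) - 6 = -12.
Step 2. [(-(-2*(x - 4))) - 6 = -12] peel the -6: add 6 from each side, so sub: -(-2*(x - 4)) = -6.
Step 3. [-(-2*(x - 4)) = -6] leading − — multiply by −1 ⇒ neg: -2*(x - 4) = 6.
Step 4. [-2*(x - 4) = 6] -2·(inner) — divide through by -2 ⇒ div: x - 4 = -3.
Step 5. [x - 4 = -3] add 4: x sits inside (… - 4). So sub: x = 1.

Answer: x ∈ {1}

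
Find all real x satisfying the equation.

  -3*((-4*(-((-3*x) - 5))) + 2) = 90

Step 1. [-3*((-4*(-((-3*x) - 5))) + 2) = 90] -3·(inner) — divide through by -3. So div: (-4*(-((-3*x) - 5))) + 2 = -30.
Step 2. [(-4*(-((-3*x) - 5))) + 2 = -30] +2 is outermost — subtract 2 both sides ⇒ sub: -4*(-((-3*x) - 5)) = -32.
Step 3. [-4*(-((-3*x) - 5)) = -32] LHS = -4·(…); ÷-4 both sides, so div: -((-3*x) - 5) = 8.
Step 4. [-((-3*x) - 5) = 8] flip signs both sides. So neg: (-3*x) - 5 = -8.
Step 5. [(-3*x) - 5 = -8] add 5: x sits inside (… - 5), so sub: -3*x = -3.
Step 6. [-3*x = -3] LHS = -3·(…); ÷-3 both sides, so div: x = 1.

Answer: x ∈ {1}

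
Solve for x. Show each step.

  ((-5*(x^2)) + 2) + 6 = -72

Step 1. [((-5*(x^2)) + 2) + 6 = -72] peel the +6: subtract 6 from each side. So sub: (-5*(x^2)) + 2 = -78.
Step 2. [(-5*(x^2)) + 2 = -78] peel the +2: subtract 2 from each side. So sub: -5*(x^2) = -80.
Step 3. [-5*(x^2) = -80] -5 out front; divide by -5 ⇒ div: x^2 = 16.
Step 4. [x^2 = 16] √ both sides: 16 ≥ 0 gives two branches. So sqrt: x = 4 or -4.

Answer: x ∈ {-4, 4}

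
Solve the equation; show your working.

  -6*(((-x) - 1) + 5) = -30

Step 1. [-6*(((-x) - 1) + 5) = -30] divide by the outer -6 ⇒ div: ((-x) - 1) + 5 = 5.
Step 2. [((-x) - 1) + 5 = 5] subtract 5: x sits inside (… + 5), so sub: (-x) - 1 = 0.
Step 3. [(-x) - 1 = 0] 1 comes off first (add 1). So sub: -x = 1.
Step 4. [-x = 1] flip signs both sides, so neg: x = -1.

Answer: x ∈ {-1}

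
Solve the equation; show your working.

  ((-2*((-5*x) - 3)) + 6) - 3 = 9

Step 1. [((-2*((-5*x) - 3)) + 6) - 3 = 9] 3 comes off first (add 3), so sub: (-2*((-5*x) - 3)) + 6 = 12.
Step 2. [(-2*((-5*x) - 3)) + 6 = 12] -2 | LHS and -2 | 12: pull -2 out. So factor: ((-5*x) - 3) - 3 = -6.
Step 3. [((-5*x) - 3) - 3 = -6] peel the -3: add 3 from each side, so sub: (-5*x) - 3 = -3.
Step 4. [(-5*x) - 3 = -3] -3 is outermost — add 3 both sides ⇒ sub: -5*x = 0.
Step 5. [-5*x = 0] leading coefficient -5: divide by -5, so div: x = 0.

Answer: x ∈ {0}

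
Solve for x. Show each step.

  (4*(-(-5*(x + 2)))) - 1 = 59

Step 1. [(4*(-(-5*(x + 2)))) - 1 = 59] -1 is outermost — add 1 both sides. So sub: 4*(-(-5*(x + 2))) = 60.
Step 2. [4*(-(-5*(x + 2))) = 60] leading coefficient 4: divide by 4. So div: -(-5*(x + 2)) = 15.
Step 3. [-(-5*(x + 2)) = 15] flip signs both sides, so neg: -5*(x + 2) = -15.
Step 4. [-5*(x + 2) = -15] -5·(inner) — divide through by -5, so div: x + 2 = 3.
Step 5. [x + 2 = 3] the outer +2 inverts by subtracting 2 ⇒ sub: x = 1.

Answer: x ∈ {1}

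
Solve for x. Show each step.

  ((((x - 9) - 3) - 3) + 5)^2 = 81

Step 1. [((((x - 9) - 3) - 3) + 5)^2 = 81] LHS squared, RHS 81 ≥ 0: apply √ (±), so sqrt: (((x - 9) - 3) - 3) + 5 = 9 or -9.
Step 2. [(((x - 9) - 3) - 3) + 5 = 9 or -9] +5 is outermost — subtract 5 both sides, so sub: ((x - 9) - 3) - 3 = 4 or -14.
Step 3. [((x - 9) - 3) - 3 = 4 or -14] the outer -3 inverts by adding 3 ⇒ sub: (x - 9) - 3 = 7 or -11.
Step 4. [(x - 9) - 3 = 7 or -11] 3 comes off first (add 3). So sub: x - 9 = 10 or -8.
Step 5. [x - 9 = 10 or -8] peel the -9: add 9 from each side, so sub: x = 19 or 1.

Answer: x ∈ {1, 19}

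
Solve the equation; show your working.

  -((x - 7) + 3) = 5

Step 1. [-((x - 7) + 3) = 5] leading − — multiply by −1. So neg: (x - 7) + 3 = -5.
Step 2. [(x - 7) + 3 = -5] +3 is outermost — subtract 3 both sides. So sub: x - 7 = -8.
Step 3. [x - 7 = -8] the outer -7 inverts by adding 7, so sub: x = -1.

Answer: x ∈ {-1}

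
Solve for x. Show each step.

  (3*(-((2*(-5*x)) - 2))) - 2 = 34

Step 1. [(3*(-((2*(-5*x)) - 2))) - 2 = 34] the outer -2 inverts by adding 2. So sub: 3*(-((2*(-5*x)) - 2)) = 36.
Step 2. [3*(-((2*(-5*x)) - 2)) = 36] 3·(inner) — divide through by 3 ⇒ div: -((2*(-5*x)) - 2) = 12.
Step 3. [-((2*(-5*x)) - 2) = 12] flip signs both sides ⇒ neg: (2*(-5*x)) - 2 = -12.
Step 4. [(2*(-5*x)) - 2 = -12] add 2: x sits inside (… - 2) ⇒ sub: 2*(-5*x) = -10.
Step 5. [2*(-5*x) = -10] LHS = 2·(…); ÷2 both sides. So div: -5*x = -5.
Step 6. [-5*x = -5] -5·(inner) — divide through by -5 ⇒ div: x = 1.

Answer: x ∈ {1}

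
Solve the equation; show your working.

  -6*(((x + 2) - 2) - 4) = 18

Step 1. [-6*(((x + 2) - 2) - 4) = 18] LHS = -6·(…); ÷-6 both sides, so div: ((x + 2) - 2) - 4 = -3.
Step 2. [((x + 2) - 2) - 4 = -3] add 4: x sits inside (… - 4). So sub: (x + 2) - 2 = 1.
Step 3. [(x + 2) - 2 = 1] 2 comes off first (add 2) ⇒ sub: x + 2 = 3.
Step 4. [x + 2 = 3] the outer +2 inverts by subtracting 2. So sub: x = 1.

Answer: x ∈ {1}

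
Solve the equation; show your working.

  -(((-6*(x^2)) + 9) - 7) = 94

Step 1. [-(((-6*(x^2)) + 9) - 7) = 94] LHS negated; negate both sides. So neg: ((-6*(x^2)) + 9) - 7 = -94.
Step 2. [((-6*(x^2)) + 9) - 7 = -94] -7 is outermost — add 7 both sides, so sub: (-6*(x^2)) + 9 = -87.
Step 3. [(-6*(x^2)) + 9 = -87] the outer +9 inverts by subtracting 9. So sub: -6*(x^2) = -96.
Step 4. [-6*(x^2) = -96] -6 out front; divide by -6 ⇒ div: x^2 = 16.
Step 5. [x^2 = 16] √ both sides: 16 ≥ 0 gives two branches ⇒ sqrt: x = 4 or -4.

Answer: x ∈ {-4, 4}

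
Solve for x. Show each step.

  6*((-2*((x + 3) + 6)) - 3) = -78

Step 1. [6*((-2*((x + 3) + 6)) - 3) = -78] 6·(inner) — divide through by 6. So div: (-2*((x + 3) + 6)) - 3 = -13.
Step 2. [(-2*((x + 3) + 6)) - 3 = -13] 3 comes off first (add 3), so sub: -2*((x + 3) + 6) = -10.
Step 3. [-2*((x + 3) + 6) = -10] -2 out front; divide by -2 ⇒ div: (x + 3) + 6 = 5.
Step 4. [(x + 3) + 6 = 5] +6 is outermost — subtract 6 both sides, so sub: x + 3 = -1.
Step 5. [x + 3 = -1] the outer +3 inverts by subtracting 3. So sub: x = -4.

Answer: x ∈ {-4}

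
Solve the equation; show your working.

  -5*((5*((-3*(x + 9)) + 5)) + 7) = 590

Step 1. [-5*((5*((-3*(x + 9)) + 5)) + 7) = 590] LHS = -5·(…); ÷-5 both sides, so div: (5*((-3*(x + 9)) + 5)) + 7 = -118.
Step 2. [(5*((-3*(x + 9)) + 5)) + 7 = -118] subtract 7: x sits inside (… + 7), so sub: 5*((-3*(x + 9)) + 5) = -125.
Step 3. [5*((-3*(x + 9)) + 5) = -125] 5·(inner) — divide through by 5, so div: (-3*(x + 9)) + 5 = -25.
Step 4. [(-3*(x + 9)) + 5 = -25] subtract 5: x sits inside (… + 5), so sub: -3*(x + 9) = -30.
Step 5. [-3*(x + 9) = -30] -3 out front; divide by -3, so div: x + 9 = 10.
Step 6. [x + 9 = 10] the outer +9 inverts by subtracting 9. So sub: x = 1.

Answer: x ∈ {1}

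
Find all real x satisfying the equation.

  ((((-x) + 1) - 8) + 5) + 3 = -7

Step 1. [((((-x) + 1) - 8) + 5) + 3 = -7] the outer +3 inverts by subtracting 3, so sub: (((-x) + 1) - 8) + 5 = -10.
Step 2. [(((-x) + 1) - 8) + 5 = -10] the outer +5 inverts by subtracting 5, so sub: ((-x) + 1) - 8 = -15.
Step 3. [((-x) + 1) - 8 = -15] add 8: x sits inside (… - 8), so sub: (-x) + 1 = -7.
Step 4. [(-x) + 1 = -7] +1 is outermost — subtract 1 both sides. So sub: -x = -8.
Step 5. [-x = -8] LHS negated; negate both sides ⇒ neg: x = 8.

Answer: x ∈ {8}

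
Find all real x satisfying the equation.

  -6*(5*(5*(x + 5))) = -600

Step 1. [-6*(5*(5*(x + 5))) = -600] divide by the outer -6 ⇒ div: 5*(5*(x + 5)) = 100.
Step 2. [5*(5*(x + 5)) = 100] LHS = 5·(…); ÷5 both sides. So div: 5*(x + 5) = 20.
Step 3. [5*(x + 5) = 20] 5 out front; divide by 5. So div: x + 5 = 4.
Step 4. [x + 5 = 4] the outer +5 inverts by subtracting 5 ⇒ sub: x = -1.

Answer: x ∈ {-1}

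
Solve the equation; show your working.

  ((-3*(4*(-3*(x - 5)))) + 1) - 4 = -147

Step 1. [((-3*(4*(-3*(x - 5)))) + 1) - 4 = -147] peel the -4: add 4 from each side. So sub: (-3*(4*(-3*(x - 5)))) + 1 = -143.
Step 2. [(-3*(4*(-3*(x - 5)))) + 1 = -143] 1 comes off first (subtract 1), so sub: -3*(4*(-3*(x - 5))) = -144.
Step 3. [-3*(4*(-3*(x - 5))) = -144] leading coefficient -3: divide by -3, so div: 4*(-3*(x - 5)) = 48.
Step 4. [4*(-3*(x - 5)) = 48] divide by the outer 4, so div: -3*(x - 5) = 12.
Step 5. [-3*(x - 5) = 12] leading coefficient -3: divide by -3, so div: x - 5 = -4.
Step 6. [x - 5 = -4] peel the -5: add 5 from each side. So sub: x = 1.

Answer: x ∈ {1}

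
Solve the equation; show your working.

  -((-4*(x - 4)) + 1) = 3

Step 1. [-((-4*(x - 4)) + 1) = 3] LHS negated; negate both sides. So neg: (-4*(x - 4)) + 1 = -3.
Step 2. [(-4*(x - 4)) + 1 = -3] the outer +1 inverts by subtracting 1, so sub: -4*(x - 4) = -4.
Step 3. [-4*(x - 4) = -4] -4·(inner) — divide through by -4, so div: x - 4 = 1.
Step 4. [x - 4 = 1] -4 is outermost — add 4 both sides ⇒ sub: x = 5.

Answer: x ∈ {5}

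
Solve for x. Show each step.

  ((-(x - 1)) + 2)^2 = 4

Step 1. [((-(x - 1)) + 2)^2 = 4] 4 ≥ 0, LHS is (·)² — take ±√. So sqrt: (-(x - 1)) + 2 = 2 or -2.
Step 2. [(-(x - 1)) + 2 = 2 or -2] subtract 2: x sits inside (… + 2), so sub: -(x - 1) = 0 or -4.
Step 3. [-(x - 1) = 0 or -4] leading − — multiply by −1, so neg: x - 1 = 0 or 4.
Step 4. [x - 1 = 0 or 4] 1 comes off first (add 1). So sub: x = 1 or 5.

Answer: x ∈ {1, 5}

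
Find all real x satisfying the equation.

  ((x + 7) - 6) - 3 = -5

Step 1. [((x + 7) - 6) - 3 = -5] the outer -3 inverts by adding 3 ⇒ sub: (x + 7) - 6 = -2.
Step 2. [(x + 7) - 6 = -2] 6 comes off first (add 6), so sub: x + 7 = 4.
Step 3. [x + 7 = 4] peel the +7: subtract 7 from each side, so sub: x = -3.

Answer: x ∈ {-3}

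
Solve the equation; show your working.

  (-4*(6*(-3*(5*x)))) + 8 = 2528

Step 1. [(-4*(6*(-3*(5*x)))) + 8 = 2528] common factor -4 (LHS and 2528) — divide through, so factor: (6*(-3*(5*x))) - 2 = -632.
Step 2. [(6*(-3*(5*x))) - 2 = -632] peel the -2: add 2 from each side, so sub: 6*(-3*(5*x)) = -630.
Step 3. [6*(-3*(5*x)) = -630] LHS = 6·(…); ÷6 both sides ⇒ div: -3*(5*x) = -105.
Step 4. [-3*(5*x) = -105] divide by the outer -3 ⇒ div: 5*x = 35.
Step 5. [5*x = 35] divide by the outer 5. So div: x = 7.

Answer: x ∈ {7}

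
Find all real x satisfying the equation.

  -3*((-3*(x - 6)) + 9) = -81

Step 1. [-3*((-3*(x - 6)) + 9) = -81] divide by the outer -3. So div: (-3*(x - 6)) + 9 = 27.
Step 2. [(-3*(x - 6)) + 9 = 27] common factor -3 (LHS and 27) — divide through, so factor: (x - 6) - 3 = -9.
Step 3. [(x - 6) - 3 = -9] peel the -3: add 3 from each side ⇒ sub: x - 6 = -6.
Step 4. [x - 6 = -6] peel the -6: add 6 from each side ⇒ sub: x = 0.

Answer: x ∈ {0}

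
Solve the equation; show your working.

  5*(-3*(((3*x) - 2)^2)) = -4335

Step 1. [5*(-3*(((3*x) - 2)^2)) = -4335] leading coefficient 5: divide by 5, so div: -3*(((3*x) - 2)^2) = -867.
Step 2. [-3*(((3*x) - 2)^2) = -867] -3·(inner) — divide through by -3 ⇒ div: ((3*x) - 2)^2 = 289.
Step 3. [((3*x) - 2)^2 = 289] LHS squared, RHS 289 ≥ 0: apply √ (±). So sqrt: (3*x) - 2 = 17 or -17.
Step 4. [(3*x) - 2 = 17 or -17] add 2: x sits inside (… - 2) ⇒ sub: 3*x = 19 or -15.
Step 5. [3*x = 19 or -15] 3·(inner) — divide through by 3. So div: x = 19/3 or -5.

Answer: x ∈ {-5, 19/3}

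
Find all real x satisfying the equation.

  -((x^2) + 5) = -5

Step 1. [-((x^2) + 5) = -5] LHS negated; negate both sides, so neg: (x^2) + 5 = 5.
Step 2. [(x^2) + 5 = 5] subtract 5: x sits inside (… + 5), so sub: x^2 = 0.
Step 3. [x^2 = 0] LHS squared, RHS 0 ≥ 0: apply √ (±). So sqrt: x = 0.

Answer: x ∈ {0}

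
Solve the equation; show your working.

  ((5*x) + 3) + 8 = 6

Step 1. [((5*x) + 3) + 8 = 6] 8 comes off first (subtract 8). So sub: (5*x) + 3 = -2.
Step 2. [(5*x) + 3 = -2] the outer +3 inverts by subtracting 3 ⇒ sub: 5*x = -5.
Step 3. [5*x = -5] 5 out front; divide by 5 ⇒ div: x = -1.

Answer: x ∈ {-1}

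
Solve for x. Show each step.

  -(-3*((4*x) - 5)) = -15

Step 1. [-(-3*((4*x) - 5)) = -15] LHS negated; negate both sides, so neg: -3*((4*x) - 5) = 15.
Step 2. [-3*((4*x) - 5) = 15] -3·(inner) — divide through by -3, so div: (4*x) - 5 = -5.
Step 3. [(4*x) - 5 = -5] add 5: x sits inside (… - 5) ⇒ sub: 4*x = 0.
Step 4. [4*x = 0] 4 out front; divide by 4 ⇒ div: x = 0.

Answer: x ∈ {0}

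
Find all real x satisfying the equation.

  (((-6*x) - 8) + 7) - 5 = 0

Step 1. [(((-6*x) - 8) + 7) - 5 = 0] add 5: x sits inside (… - 5) ⇒ sub: ((-6*x) - 8) + 7 = 5.
Step 2. [((-6*x) - 8) + 7 = 5] subtract 7: x sits inside (… + 7). So sub: (-6*x) - 8 = -2.
Step 3. [(-6*x) - 8 = -2] the outer -8 inverts by adding 8 ⇒ sub: -6*x = 6.
Step 4. [-6*x = 6] leading coefficient -6: divide by -6. So div: x = -1.

Answer: x ∈ {-1}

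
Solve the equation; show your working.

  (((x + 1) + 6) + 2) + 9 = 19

Step 1. [(((x + 1) + 6) + 2) + 9 = 19] the outer +9 inverts by subtracting 9 ⇒ sub: ((x + 1) + 6) + 2 = 10.
Step 2. [((x + 1) + 6) + 2 = 10] +2 is outermost — subtract 2 both sides ⇒ sub: (x + 1) + 6 = 8.
Step 3. [(x + 1) + 6 = 8] peel the +6: subtract 6 from each side, so sub: x + 1 = 2.
Step 4. [x + 1 = 2] subtract 1: x sits inside (… + 1). So sub: x = 1.

Answer: x ∈ {1}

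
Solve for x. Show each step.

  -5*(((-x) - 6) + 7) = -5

Step 1. [-5*(((-x) - 6) + 7) = -5] -5·(inner) — divide through by -5. So div: ((-x) - 6) + 7 = 1.
Step 2. [((-x) - 6) + 7 = 1] 7 comes off first (subtract 7) ⇒ sub: (-x) - 6 = -6.
Step 3. [(-x) - 6 = -6] the outer -6 inverts by adding 6 ⇒ sub: -x = 0.
Step 4. [-x = 0] leading − — multiply by −1 ⇒ neg: x = 0.

Answer: x ∈ {0}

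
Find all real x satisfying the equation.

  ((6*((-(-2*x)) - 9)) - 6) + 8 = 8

Step 1. [((6*((-(-2*x)) - 9)) - 6) + 8 = 8] peel the +8: subtract 8 from each side, so sub: (6*((-(-2*x)) - 9)) - 6 = 0.
Step 2. [(6*((-(-2*x)) - 9)) - 6 = 0] 6 divides every term; factor it out ⇒ factor: ((-(-2*x)) - 9) - 1 = 0.
Step 3. [((-(-2*x)) - 9) - 1 = 0] the outer -1 inverts by adding 1 ⇒ sub: (-(-2*x)) - 9 = 1.
Step 4. [(-(-2*x)) - 9 = 1] add 9: x sits inside (… - 9), so sub: -(-2*x) = 10.
Step 5. [-(-2*x) = 10] flip signs both sides. So neg: -2*x = -10.
Step 6. [-2*x = -10] -2 out front; divide by -2 ⇒ div: x = 5.

Answer: x ∈ {5}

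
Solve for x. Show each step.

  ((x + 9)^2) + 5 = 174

Step 1. [((x + 9)^2) + 5 = 174] 5 comes off first (subtract 5) ⇒ sub: (x + 9)^2 = 169.
Step 2. [(x + 9)^2 = 169] 169 ≥ 0, LHS is (·)² — take ±√ ⇒ sqrt: x + 9 = 13 or -13.
Step 3. [x + 9 = 13 or -13] +9 is outermost — subtract 9 both sides ⇒ sub: x = 4 or -22.

Answer: x ∈ {-22, 4}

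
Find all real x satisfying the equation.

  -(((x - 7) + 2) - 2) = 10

Step 1. [-(((x - 7) + 2) - 2) = 10] LHS negated; negate both sides, so neg: ((x - 7) + 2) - 2 = -10.
Step 2. [((x - 7) + 2) - 2 = -10] 2 comes off first (add 2) ⇒ sub: (x - 7) + 2 = -8.
Step 3. [(x - 7) + 2 = -8] subtract 2: x sits inside (… + 2) ⇒ sub: x - 7 = -10.
Step 4. [x - 7 = -10] peel the -7: add 7 from each side, so sub: x = -3.

Answer: x ∈ {-3}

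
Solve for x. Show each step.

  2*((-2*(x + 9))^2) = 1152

Step 1. [2*((-2*(x + 9))^2) = 1152] 2 out front; divide by 2. So div: (-2*(x + 9))^2 = 576.
Step 2. [(-2*(x + 9))^2 = 576] √ both sides: 576 ≥ 0 gives two branches, so sqrt: -2*(x + 9) = 24 or -24.
Step 3. [-2*(x + 9) = 24 or -24] leading coefficient -2: divide by -2 ⇒ div: x + 9 = -12 or 12.
Step 4. [x + 9 = -12 or 12] 9 comes off first (subtract 9) ⇒ sub: x = -21 or 3.

Answer: x ∈ {-21, 3}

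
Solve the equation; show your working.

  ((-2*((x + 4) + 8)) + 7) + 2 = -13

Step 1. [((-2*((x + 4) + 8)) + 7) + 2 = -13] +2 is outermost — subtract 2 both sides, so sub: (-2*((x + 4) + 8)) + 7 = -15.
Step 2. [(-2*((x + 4) + 8)) + 7 = -15] the outer +7 inverts by subtracting 7, so sub: -2*((x + 4) + 8) = -22.
Step 3. [-2*((x + 4) + 8) = -22] divide by the outer -2 ⇒ div: (x + 4) + 8 = 11.
Step 4. [(x + 4) + 8 = 11] +8 is outermost — subtract 8 both sides ⇒ sub: x + 4 = 3.
Step 5. [x + 4 = 3] 4 comes off first (subtract 4). So sub: x = -1.

Answer: x ∈ {-1}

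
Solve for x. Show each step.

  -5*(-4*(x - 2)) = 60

Step 1. [-5*(-4*(x - 2)) = 60] leading coefficient -5: divide by -5, so div: -4*(x - 2) = -12.
Step 2. [-4*(x - 2) = -12] -4·(inner) — divide through by -4, so div: x - 2 = 3.
Step 3. [x - 2 = 3] -2 is outermost — add 2 both sides ⇒ sub: x = 5.

Answer: x ∈ {5}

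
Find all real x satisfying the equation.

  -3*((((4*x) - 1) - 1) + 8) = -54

Step 1. [-3*((((4*x) - 1) - 1) + 8) = -54] divide by the outer -3, so div: (((4*x) - 1) - 1) + 8 = 18.
Step 2. [(((4*x) - 1) - 1) + 8 = 18] the outer +8 inverts by subtracting 8. So sub: ((4*x) - 1) - 1 = 10.
Step 3. [((4*x) - 1) - 1 = 10] -1 is outermost — add 1 both sides. So sub: (4*x) - 1 = 11.
Step 4. [(4*x) - 1 = 11] peel the -1: add 1 from each side. So sub: 4*x = 12.
Step 5. [4*x = 12] 4 out front; divide by 4. So div: x = 3.

Answer: x ∈ {3}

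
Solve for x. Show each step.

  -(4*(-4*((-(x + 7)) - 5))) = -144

Step 1. [-(4*(-4*((-(x + 7)) - 5))) = -144] leading − — multiply by −1 ⇒ neg: 4*(-4*((-(x + 7)) - 5)) = 144.
Step 2. [4*(-4*((-(x + 7)) - 5)) = 144] divide by the outer 4. So div: -4*((-(x + 7)) - 5) = 36.
Step 3. [-4*((-(x + 7)) - 5) = 36] LHS = -4·(…); ÷-4 both sides, so div: (-(x + 7)) - 5 = -9.
Step 4. [(-(x + 7)) - 5 = -9] -5 is outermost — add 5 both sides. So sub: -(x + 7) = -4.
Step 5. [-(x + 7) = -4] LHS negated; negate both sides, so neg: x + 7 = 4.
Step 6. [x + 7 = 4] peel the +7: subtract 7 from each side ⇒ sub: x = -3.

Answer: x ∈ {-3}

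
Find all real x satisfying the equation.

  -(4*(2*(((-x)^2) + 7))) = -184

Step 1. [-(4*(2*(((-x)^2) + 7))) = -184] LHS negated; negate both sides. So neg: 4*(2*(((-x)^2) + 7)) = 184.
Step 2. [4*(2*(((-x)^2) + 7)) = 184] 4·(inner) — divide through by 4 ⇒ div: 2*(((-x)^2) + 7) = 46.
Step 3. [2*(((-x)^2) + 7) = 46] 2·(inner) — divide through by 2, so div: ((-x)^2) + 7 = 23.
Step 4. [((-x)^2) + 7 = 23] peel the +7: subtract 7 from each side, so sub: (-x)^2 = 16.
Step 5. [(-x)^2 = 16] √ both sides: 16 ≥ 0 gives two branches. So sqrt: -x = 4 or -4.
Step 6. [-x = 4 or -4] LHS negated; negate both sides ⇒ neg: x = -4 or 4.

Answer: x ∈ {-4, 4}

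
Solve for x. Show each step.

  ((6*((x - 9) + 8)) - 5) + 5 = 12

Step 1. [((6*((x - 9) + 8)) - 5) + 5 = 12] +5 is outermost — subtract 5 both sides ⇒ sub: (6*((x - 9) + 8)) - 5 = 7.
Step 2. [(6*((x - 9) + 8)) - 5 = 7] peel the -5: add 5 from each side, so sub: 6*((x - 9) + 8) = 12.
Step 3. [6*((x - 9) + 8) = 12] leading coefficient 6: divide by 6. So div: (x - 9) + 8 = 2.
Step 4. [(x - 9) + 8 = 2] the outer +8 inverts by subtracting 8. So sub: x - 9 = -6.
Step 5. [x - 9 = -6] add 9: x sits inside (… - 9) ⇒ sub: x = 3.

Answer: x ∈ {3}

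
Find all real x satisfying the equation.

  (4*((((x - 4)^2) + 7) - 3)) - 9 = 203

Step 1. [(4*((((x - 4)^2) + 7) - 3)) - 9 = 203] peel the -9: add 9 from each side, so sub: 4*((((x - 4)^2) + 7) - 3) = 212.
Step 2. [4*((((x - 4)^2) + 7) - 3) = 212] LHS = 4·(…); ÷4 both sides. So div: (((x - 4)^2) + 7) - 3 = 53.
Step 3. [(((x - 4)^2) + 7) - 3 = 53] add 3: x sits inside (… - 3), so sub: ((x - 4)^2) + 7 = 56.
Step 4. [((x - 4)^2) + 7 = 56] the outer +7 inverts by subtracting 7 ⇒ sub: (x - 4)^2 = 49.
Step 5. [(x - 4)^2 = 49] 49 ≥ 0, LHS is (·)² — take ±√, so sqrt: x - 4 = 7 or -7.
Step 6. [x - 4 = 7 or -7] -4 is outermost — add 4 both sides. So sub: x = 11 or -3.

Answer: x ∈ {-3, 11}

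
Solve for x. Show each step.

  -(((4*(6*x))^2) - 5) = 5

Step 1. [-(((4*(6*x))^2) - 5) = 5] flip signs both sides. So neg: ((4*(6*x))^2) - 5 = -5.
Step 2. [((4*(6*x))^2) - 5 = -5] -5 is outermost — add 5 both sides. So sub: (4*(6*x))^2 = 0.
Step 3. [(4*(6*x))^2 = 0] 0 ≥ 0, LHS is (·)² — take ±√. So sqrt: 4*(6*x) = 0.
Step 4. [4*(6*x) = 0] 4 out front; divide by 4. So div: 6*x = 0.
Step 5. [6*x = 0] divide by the outer 6 ⇒ div: x = 0.

Answer: x ∈ {0}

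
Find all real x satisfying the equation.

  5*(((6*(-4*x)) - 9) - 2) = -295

Step 1. [5*(((6*(-4*x)) - 9) - 2) = -295] leading coefficient 5: divide by 5, so div: ((6*(-4*x)) - 9) - 2 = -59.
Step 2. [((6*(-4*x)) - 9) - 2 = -59] 2 comes off first (add 2). So sub: (6*(-4*x)) - 9 = -57.
Step 3. [(6*(-4*x)) - 9 = -57] the outer -9 inverts by adding 9 ⇒ sub: 6*(-4*x) = -48.
Step 4. [6*(-4*x) = -48] divide by the outer 6, so div: -4*x = -8.
Step 5. [-4*x = -8] leading coefficient -4: divide by -4, so div: x = 2.

Answer: x ∈ {2}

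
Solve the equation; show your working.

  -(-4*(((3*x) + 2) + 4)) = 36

Step 1. [-(-4*(((3*x) + 2) + 4)) = 36] leading − — multiply by −1 ⇒ neg: -4*(((3*x) + 2) + 4) = -36.
Step 2. [-4*(((3*x) + 2) + 4) = -36] -4·(inner) — divide through by -4 ⇒ div: ((3*x) + 2) + 4 = 9.
Step 3. [((3*x) + 2) + 4 = 9] the outer +4 inverts by subtracting 4. So sub: (3*x) + 2 = 5.
Step 4. [(3*x) + 2 = 5] 2 comes off first (subtract 2) ⇒ sub: 3*x = 3.
Step 5. [3*x = 3] leading coefficient 3: divide by 3. So div: x = 1.

Answer: x ∈ {1}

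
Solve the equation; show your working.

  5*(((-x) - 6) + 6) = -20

Step 1. [5*(((-x) - 6) + 6) = -20] leading coefficient 5: divide by 5. So div: ((-x) - 6) + 6 = -4.
Step 2. [((-x) - 6) + 6 = -4] +6 is outermost — subtract 6 both sides. So sub: (-x) - 6 = -10.
Step 3. [(-x) - 6 = -10] 6 comes off first (add 6). So sub: -x = -4.
Step 4. [-x = -4] flip signs both sides. So neg: x = 4.

Answer: x ∈ {4}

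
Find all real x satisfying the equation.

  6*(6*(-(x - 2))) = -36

Step 1. [6*(6*(-(x - 2))) = -36] 6 out front; divide by 6. So div: 6*(-(x - 2)) = -6.
Step 2. [6*(-(x - 2)) = -6] leading coefficient 6: divide by 6, so div: -(x - 2) = -1.
Step 3. [-(x - 2) = -1] flip signs both sides. So neg: x - 2 = 1.
Step 4. [x - 2 = 1] the outer -2 inverts by adding 2, so sub: x = 3.

Answer: x ∈ {3}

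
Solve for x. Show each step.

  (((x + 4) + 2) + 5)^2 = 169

Step 1. [(((x + 4) + 2) + 5)^2 = 169] √ both sides: 169 ≥ 0 gives two branches ⇒ sqrt: ((x + 4) + 2) + 5 = 13 or -13.
Step 2. [((x + 4) + 2) + 5 = 13 or -13] subtract 5: x sits inside (… + 5). So sub: (x + 4) + 2 = 8 or -18.
Step 3. [(x + 4) + 2 = 8 or -18] +2 is outermost — subtract 2 both sides. So sub: x + 4 = 6 or -20.
Step 4. [x + 4 = 6 or -20] subtract 4: x sits inside (… + 4). So sub: x = 2 or -24.

Answer: x ∈ {-24, 2}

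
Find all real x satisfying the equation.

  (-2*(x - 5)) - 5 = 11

Step 1. [(-2*(x - 5)) - 5 = 11] add 5: x sits inside (… - 5) ⇒ sub: -2*(x - 5) = 16.
Step 2. [-2*(x - 5) = 16] divide by the outer -2, so div: x - 5 = -8.
Step 3. [x - 5 = -8] the outer -5 inverts by adding 5 ⇒ sub: x = -3.

Answer: x ∈ {-3}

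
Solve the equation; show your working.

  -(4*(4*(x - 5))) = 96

Step 1. [-(4*(4*(x - 5))) = 96] leading − — multiply by −1, so neg: 4*(4*(x - 5)) = -96.
Step 2. [4*(4*(x - 5)) = -96] leading coefficient 4: divide by 4 ⇒ div: 4*(x - 5) = -24.
Step 3. [4*(x - 5) = -24] 4·(inner) — divide through by 4. So div: x - 5 = -6.
Step 4. [x - 5 = -6] the outer -5 inverts by adding 5, so sub: x = -1.

Answer: x ∈ {-1}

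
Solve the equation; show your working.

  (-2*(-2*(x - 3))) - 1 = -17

Step 1. [(-2*(-2*(x - 3))) - 1 = -17] add 1: x sits inside (… - 1) ⇒ sub: -2*(-2*(x - 3)) = -16.
Step 2. [-2*(-2*(x - 3)) = -16] divide by the outer -2 ⇒ div: -2*(x - 3) = 8.
Step 3. [-2*(x - 3) = 8] -2 out front; divide by -2. So div: x - 3 = -4.
Step 4. [x - 3 = -4] peel the -3: add 3 from each side, so sub: x = -1.

Answer: x ∈ {-1}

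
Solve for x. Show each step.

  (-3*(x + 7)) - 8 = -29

Step 1. [(-3*(x + 7)) - 8 = -29] -8 is outermost — add 8 both sides, so sub: -3*(x + 7) = -21.
Step 2. [-3*(x + 7) = -21] divide by the outer -3, so div: x + 7 = 7.
Step 3. [x + 7 = 7] the outer +7 inverts by subtracting 7 ⇒ sub: x = 0.

Answer: x ∈ {0}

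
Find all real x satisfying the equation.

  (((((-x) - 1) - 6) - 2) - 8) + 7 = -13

Step 1. [(((((-x) - 1) - 6) - 2) - 8) + 7 = -13] the outer +7 inverts by subtracting 7 ⇒ sub: ((((-x) - 1) - 6) - 2) - 8 = -20.
Step 2. [((((-x) - 1) - 6) - 2) - 8 = -20] the outer -8 inverts by adding 8 ⇒ sub: (((-x) - 1) - 6) - 2 = -12.
Step 3. [(((-x) - 1) - 6) - 2 = -12] add 2: x sits inside (… - 2) ⇒ sub: ((-x) - 1) - 6 = -10.
Step 4. [((-x) - 1) - 6 = -10] peel the -6: add 6 from each side, so sub: (-x) - 1 = -4.
Step 5. [(-x) - 1 = -4] peel the -1: add 1 from each side. So sub: -x = -3.
Step 6. [-x = -3] leading − — multiply by −1, so neg: x = 3.

Answer: x ∈ {3}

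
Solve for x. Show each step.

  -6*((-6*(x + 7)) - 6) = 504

Step 1. [-6*((-6*(x + 7)) - 6) = 504] LHS = -6·(…); ÷-6 both sides, so div: (-6*(x + 7)) - 6 = -84.
Step 2. [(-6*(x + 7)) - 6 = -84] -6 divides every term; factor it out. So factor: (x + 7) + 1 = 14.
Step 3. [(x + 7) + 1 = 14] the outer +1 inverts by subtracting 1. So sub: x + 7 = 13.
Step 4. [x + 7 = 13] 7 comes off first (subtract 7). So sub: x = 6.

Answer: x ∈ {6}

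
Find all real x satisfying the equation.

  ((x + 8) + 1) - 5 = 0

Step 1. [((x + 8) + 1) - 5 = 0] add 5: x sits inside (… - 5), so sub: (x + 8) + 1 = 5.
Step 2. [(x + 8) + 1 = 5] +1 is outermost — subtract 1 both sides. So sub: x + 8 = 4.
Step 3. [x + 8 = 4] subtract 8: x sits inside (… + 8), so sub: x = -4.

Answer: x ∈ {-4}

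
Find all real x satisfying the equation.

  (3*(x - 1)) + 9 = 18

Step 1. [(3*(x - 1)) + 9 = 18] subtract 9: x sits inside (… + 9), so sub: 3*(x - 1) = 9.
Step 2. [3*(x - 1) = 9] 3·(inner) — divide through by 3. So div: x - 1 = 3.
Step 3. [x - 1 = 3] add 1: x sits inside (… - 1), so sub: x = 4.

Answer: x ∈ {4}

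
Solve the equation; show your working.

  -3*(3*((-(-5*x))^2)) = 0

Step 1. [-3*(3*((-(-5*x))^2)) = 0] LHS = -3·(…); ÷-3 both sides, so div: 3*((-(-5*x))^2) = 0.
Step 2. [3*((-(-5*x))^2) = 0] leading coefficient 3: divide by 3. So div: (-(-5*x))^2 = 0.
Step 3. [(-(-5*x))^2 = 0] √ both sides: 0 ≥ 0 gives two branches. So sqrt: -(-5*x) = 0.
Step 4. [-(-5*x) = 0] LHS negated; negate both sides. So neg: -5*x = 0.
Step 5. [-5*x = 0] leading coefficient -5: divide by -5, so div: x = 0.

Answer: x ∈ {0}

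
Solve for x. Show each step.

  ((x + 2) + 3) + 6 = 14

Step 1. [((x + 2) + 3) + 6 = 14] the outer +6 inverts by subtracting 6. So sub: (x + 2) + 3 = 8.
Step 2. [(x + 2) + 3 = 8] peel the +3: subtract 3 from each side ⇒ sub: x + 2 = 5.
Step 3. [x + 2 = 5] the outer +2 inverts by subtracting 2 ⇒ sub: x = 3.

Answer: x ∈ {3}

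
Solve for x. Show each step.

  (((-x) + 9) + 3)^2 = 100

Step 1. [(((-x) + 9) + 3)^2 = 100] LHS squared, RHS 100 ≥ 0: apply √ (±). So sqrt: ((-x) + 9) + 3 = 10 or -10.
Step 2. [((-x) + 9) + 3 = 10 or -10] +3 is outermost — subtract 3 both sides. So sub: (-x) + 9 = 7 or -13.
Step 3. [(-x) + 9 = 7 or -13] the outer +9 inverts by subtracting 9. So sub: -x = -2 or -22.
Step 4. [-x = -2 or -22] flip signs both sides, so neg: x = 2 or 22.

Answer: x ∈ {2, 22}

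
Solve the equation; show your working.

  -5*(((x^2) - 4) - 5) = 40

Step 1. [-5*(((x^2) - 4) - 5) = 40] divide by the outer -5 ⇒ div: ((x^2) - 4) - 5 = -8.
Step 2. [((x^2) - 4) - 5 = -8] add 5: x sits inside (… - 5), so sub: (x^2) - 4 = -3.
Step 3. [(x^2) - 4 = -3] 4 comes off first (add 4). So sub: x^2 = 1.
Step 4. [x^2 = 1] √ both sides: 1 ≥ 0 gives two branches. So sqrt: x = 1 or -1.

Answer: x ∈ {-1, 1}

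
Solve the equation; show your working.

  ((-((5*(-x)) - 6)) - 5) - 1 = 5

Step 1. [((-((5*(-x)) - 6)) - 5) - 1 = 5] add 1: x sits inside (… - 1) ⇒ sub: (-((5*(-x)) - 6)) - 5 = 6.
Step 2. [(-((5*(-x)) - 6)) - 5 = 6] peel the -5: add 5 from each side ⇒ sub: -((5*(-x)) - 6) = 11.
Step 3. [-((5*(-x)) - 6) = 11] flip signs both sides, so neg: (5*(-x)) - 6 = -11.
Step 4. [(5*(-x)) - 6 = -11] the outer -6 inverts by adding 6 ⇒ sub: 5*(-x) = -5.
Step 5. [5*(-x) = -5] LHS = 5·(…); ÷5 both sides ⇒ div: -x = -1.
Step 6. [-x = -1] flip signs both sides ⇒ neg: x = 1.

Answer: x ∈ {1}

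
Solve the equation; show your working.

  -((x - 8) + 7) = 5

Step 1. [-((x - 8) + 7) = 5] flip signs both sides ⇒ neg: (x - 8) + 7 = -5.
Step 2. [(x - 8) + 7 = -5] peel the +7: subtract 7 from each side. So sub: x - 8 = -12.
Step 3. [x - 8 = -12] -8 is outermost — add 8 both sides, so sub: x = -4.

Answer: x ∈ {-4}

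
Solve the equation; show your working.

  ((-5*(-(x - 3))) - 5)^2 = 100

Step 1. [((-5*(-(x - 3))) - 5)^2 = 100] √ both sides: 100 ≥ 0 gives two branches. So sqrt: (-5*(-(x - 3))) - 5 = 10 or -10.
Step 2. [(-5*(-(x - 3))) - 5 = 10 or -10] common factor -5 (LHS and 10 or -10) — divide through. So factor: (-(x - 3)) + 1 = -2 or 2.
Step 3. [(-(x - 3)) + 1 = -2 or 2] the outer +1 inverts by subtracting 1 ⇒ sub: -(x - 3) = -3 or 1.
Step 4. [-(x - 3) = -3 or 1] flip signs both sides ⇒ neg: x - 3 = 3 or -1.
Step 5. [x - 3 = 3 or -1] -3 is outermost — add 3 both sides, so sub: x = 6 or 2.

Answer: x ∈ {2, 6}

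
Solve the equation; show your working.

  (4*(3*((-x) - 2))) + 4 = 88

Step 1. [(4*(3*((-x) - 2))) + 4 = 88] peel the +4: subtract 4 from each side ⇒ sub: 4*(3*((-x) - 2)) = 84.
Step 2. [4*(3*((-x) - 2)) = 84] LHS = 4·(…); ÷4 both sides, so div: 3*((-x) - 2) = 21.
Step 3. [3*((-x) - 2) = 21] LHS = 3·(…); ÷3 both sides, so div: (-x) - 2 = 7.
Step 4. [(-x) - 2 = 7] -2 is outermost — add 2 both sides ⇒ sub: -x = 9.
Step 5. [-x = 9] leading − — multiply by −1 ⇒ neg: x = -9.

Answer: x ∈ {-9}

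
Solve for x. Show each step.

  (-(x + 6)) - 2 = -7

Step 1. [(-(x + 6)) - 2 = -7] peel the -2: add 2 from each side ⇒ sub: -(x + 6) = -5.
Step 2. [-(x + 6) = -5] leading − — multiply by −1 ⇒ neg: x + 6 = 5.
Step 3. [x + 6 = 5] the outer +6 inverts by subtracting 6 ⇒ sub: x = -1.

Answer: x ∈ {-1}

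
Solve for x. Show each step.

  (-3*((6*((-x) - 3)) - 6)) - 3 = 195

Step 1. [(-3*((6*((-x) - 3)) - 6)) - 3 = 195] -3 divides every term; factor it out ⇒ factor: ((6*((-x) - 3)) - 6) + 1 = -65.
Step 2. [((6*((-x) - 3)) - 6) + 1 = -65] +1 is outermost — subtract 1 both sides, so sub: (6*((-x) - 3)) - 6 = -66.
Step 3. [(6*((-x) - 3)) - 6 = -66] peel the -6: add 6 from each side ⇒ sub: 6*((-x) - 3) = -60.
Step 4. [6*((-x) - 3) = -60] LHS = 6·(…); ÷6 both sides ⇒ div: (-x) - 3 = -10.
Step 5. [(-x) - 3 = -10] peel the -3: add 3 from each side ⇒ sub: -x = -7.
Step 6. [-x = -7] flip signs both sides ⇒ neg: x = 7.

Answer: x ∈ {7}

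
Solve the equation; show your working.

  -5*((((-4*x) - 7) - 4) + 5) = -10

Step 1. [-5*((((-4*x) - 7) - 4) + 5) = -10] divide by the outer -5. So div: (((-4*x) - 7) - 4) + 5 = 2.
Step 2. [(((-4*x) - 7) - 4) + 5 = 2] peel the +5: subtract 5 from each side, so sub: ((-4*x) - 7) - 4 = -3.
Step 3. [((-4*x) - 7) - 4 = -3] peel the -4: add 4 from each side ⇒ sub: (-4*x) - 7 = 1.
Step 4. [(-4*x) - 7 = 1] the outer -7 inverts by adding 7. So sub: -4*x = 8.
Step 5. [-4*x = 8] -4 out front; divide by -4, so div: x = -2.

Answer: x ∈ {-2}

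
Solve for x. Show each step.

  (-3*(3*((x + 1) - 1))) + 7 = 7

Step 1. [(-3*(3*((x + 1) - 1))) + 7 = 7] 7 comes off first (subtract 7) ⇒ sub: -3*(3*((x + 1) - 1)) = 0.
Step 2. [-3*(3*((x + 1) - 1)) = 0] -3 out front; divide by -3 ⇒ div: 3*((x + 1) - 1) = 0.
Step 3. [3*((x + 1) - 1) = 0] divide by the outer 3 ⇒ div: (x + 1) - 1 = 0.
Step 4. [(x + 1) - 1 = 0] -1 is outermost — add 1 both sides, so sub: x + 1 = 1.
Step 5. [x + 1 = 1] 1 comes off first (subtract 1), so sub: x = 0.

Answer: x ∈ {0}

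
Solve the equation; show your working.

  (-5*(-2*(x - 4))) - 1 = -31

Step 1. [(-5*(-2*(x - 4))) - 1 = -31] 1 comes off first (add 1) ⇒ sub: -5*(-2*(x - 4)) = -30.
Step 2. [-5*(-2*(x - 4)) = -30] leading coefficient -5: divide by -5. So div: -2*(x - 4) = 6.
Step 3. [-2*(x - 4) = 6] -2·(inner) — divide through by -2, so div: x - 4 = -3.
Step 4. [x - 4 = -3] add 4: x sits inside (… - 4). So sub: x = 1.

Answer: x ∈ {1}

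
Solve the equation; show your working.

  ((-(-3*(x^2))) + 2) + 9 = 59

Step 1. [((-(-3*(x^2))) + 2) + 9 = 59] subtract 9: x sits inside (… + 9). So sub: (-(-3*(x^2))) + 2 = 50.
Step 2. [(-(-3*(x^2))) + 2 = 50] subtract 2: x sits inside (… + 2) ⇒ sub: -(-3*(x^2)) = 48.
Step 3. [-(-3*(x^2)) = 48] leading − — multiply by −1. So neg: -3*(x^2) = -48.
Step 4. [-3*(x^2) = -48] leading coefficient -3: divide by -3 ⇒ div: x^2 = 16.
Step 5. [x^2 = 16] √ both sides: 16 ≥ 0 gives two branches, so sqrt: x = 4 or -4.

Answer: x ∈ {-4, 4}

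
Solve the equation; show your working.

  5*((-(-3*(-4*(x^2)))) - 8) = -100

Step 1. [5*((-(-3*(-4*(x^2)))) - 8) = -100] LHS = 5·(…); ÷5 both sides, so div: (-(-3*(-4*(x^2)))) - 8 = -20.
Step 2. [(-(-3*(-4*(x^2)))) - 8 = -20] -8 is outermost — add 8 both sides ⇒ sub: -(-3*(-4*(x^2))) = -12.
Step 3. [-(-3*(-4*(x^2))) = -12] flip signs both sides ⇒ neg: -3*(-4*(x^2)) = 12.
Step 4. [-3*(-4*(x^2)) = 12] -3·(inner) — divide through by -3, so div: -4*(x^2) = -4.
Step 5. [-4*(x^2) = -4] LHS = -4·(…); ÷-4 both sides. So div: x^2 = 1.
Step 6. [x^2 = 1] √ both sides: 1 ≥ 0 gives two branches ⇒ sqrt: x = 1 or -1.

Answer: x ∈ {-1, 1}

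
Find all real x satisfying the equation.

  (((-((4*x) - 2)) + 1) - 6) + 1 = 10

Step 1. [(((-((4*x) - 2)) + 1) - 6) + 1 = 10] 1 comes off first (subtract 1), so sub: ((-((4*x) - 2)) + 1) - 6 = 9.
Step 2. [((-((4*x) - 2)) + 1) - 6 = 9] 6 comes off first (add 6). So sub: (-((4*x) - 2)) + 1 = 15.
Step 3. [(-((4*x) - 2)) + 1 = 15] the outer +1 inverts by subtracting 1 ⇒ sub: -((4*x) - 2) = 14.
Step 4. [-((4*x) - 2) = 14] leading − — multiply by −1, so neg: (4*x) - 2 = -14.
Step 5. [(4*x) - 2 = -14] the outer -2 inverts by adding 2, so sub: 4*x = -12.
Step 6. [4*x = -12] leading coefficient 4: divide by 4, so div: x = -3.

Answer: x ∈ {-3}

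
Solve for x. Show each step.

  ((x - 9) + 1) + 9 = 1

Step 1. [((x - 9) + 1) + 9 = 1] subtract 9: x sits inside (… + 9), so sub: (x - 9) + 1 = -8.
Step 2. [(x - 9) + 1 = -8] 1 comes off first (subtract 1). So sub: x - 9 = -9.
Step 3. [x - 9 = -9] the outer -9 inverts by adding 9. So sub: x = 0.

Answer: x ∈ {0}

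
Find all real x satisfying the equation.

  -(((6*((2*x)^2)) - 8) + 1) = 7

Step 1. [-(((6*((2*x)^2)) - 8) + 1) = 7] leading − — multiply by −1 ⇒ neg: ((6*((2*x)^2)) - 8) + 1 = -7.
Step 2. [((6*((2*x)^2)) - 8) + 1 = -7] 1 comes off first (subtract 1), so sub: (6*((2*x)^2)) - 8 = -8.
Step 3. [(6*((2*x)^2)) - 8 = -8] peel the -8: add 8 from each side, so sub: 6*((2*x)^2) = 0.
Step 4. [6*((2*x)^2) = 0] 6 out front; divide by 6, so div: (2*x)^2 = 0.
Step 5. [(2*x)^2 = 0] 0 ≥ 0, LHS is (·)² — take ±√, so sqrt: 2*x = 0.
Step 6. [2*x = 0] LHS = 2·(…); ÷2 both sides. So div: x = 0.

Answer: x ∈ {0}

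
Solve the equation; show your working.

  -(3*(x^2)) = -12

Step 1. [-(3*(x^2)) = -12] leading − — multiply by −1. So neg: 3*(x^2) = 12.
Step 2. [3*(x^2) = 12] LHS = 3·(…); ÷3 both sides, so div: x^2 = 4.
Step 3. [x^2 = 4] √ both sides: 4 ≥ 0 gives two branches. So sqrt: x = 2 or -2.

Answer: x ∈ {-2, 2}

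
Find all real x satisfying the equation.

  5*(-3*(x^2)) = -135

Step 1. [5*(-3*(x^2)) = -135] 5 out front; divide by 5, so div: -3*(x^2) = -27.
Step 2. [-3*(x^2) = -27] -3·(inner) — divide through by -3. So div: x^2 = 9.
Step 3. [x^2 = 9] LHS squared, RHS 9 ≥ 0: apply √ (±), so sqrt: x = 3 or -3.

Answer: x ∈ {-3, 3}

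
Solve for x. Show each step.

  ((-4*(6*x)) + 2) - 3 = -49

Step 1. [((-4*(6*x)) + 2) - 3 = -49] 3 comes off first (add 3). So sub: (-4*(6*x)) + 2 = -46.
Step 2. [(-4*(6*x)) + 2 = -46] the outer +2 inverts by subtracting 2. So sub: -4*(6*x) = -48.
Step 3. [-4*(6*x) = -48] leading coefficient -4: divide by -4. So div: 6*x = 12.
Step 4. [6*x = 12] leading coefficient 6: divide by 6 ⇒ div: x = 2.

Answer: x ∈ {2}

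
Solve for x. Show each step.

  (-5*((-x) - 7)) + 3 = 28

Step 1. [(-5*((-x) - 7)) + 3 = 28] +3 is outermost — subtract 3 both sides ⇒ sub: -5*((-x) - 7) = 25.
Step 2. [-5*((-x) - 7) = 25] leading coefficient -5: divide by -5, so div: (-x) - 7 = -5.
Step 3. [(-x) - 7 = -5] -7 is outermost — add 7 both sides, so sub: -x = 2.
Step 4. [-x = 2] LHS negated; negate both sides. So neg: x = -2.

Answer: x ∈ {-2}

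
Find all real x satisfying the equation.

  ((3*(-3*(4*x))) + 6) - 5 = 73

Step 1. [((3*(-3*(4*x))) + 6) - 5 = 73] the outer -5 inverts by adding 5. So sub: (3*(-3*(4*x))) + 6 = 78.
Step 2. [(3*(-3*(4*x))) + 6 = 78] 3 | LHS and 3 | 78: pull 3 out. So factor: (-3*(4*x)) + 2 = 26.
Step 3. [(-3*(4*x)) + 2 = 26] the outer +2 inverts by subtracting 2, so sub: -3*(4*x) = 24.
Step 4. [-3*(4*x) = 24] -3 out front; divide by -3, so div: 4*x = -8.
Step 5. [4*x = -8] 4 out front; divide by 4, so div: x = -2.

Answer: x ∈ {-2}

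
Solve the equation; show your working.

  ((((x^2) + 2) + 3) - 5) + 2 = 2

Step 1. [((((x^2) + 2) + 3) - 5) + 2 = 2] 2 comes off first (subtract 2) ⇒ sub: (((x^2) + 2) + 3) - 5 = 0.
Step 2. [(((x^2) + 2) + 3) - 5 = 0] peel the -5: add 5 from each side, so sub: ((x^2) + 2) + 3 = 5.
Step 3. [((x^2) + 2) + 3 = 5] subtract 3: x sits inside (… + 3) ⇒ sub: (x^2) + 2 = 2.
Step 4. [(x^2) + 2 = 2] peel the +2: subtract 2 from each side. So sub: x^2 = 0.
Step 5. [x^2 = 0] LHS squared, RHS 0 ≥ 0: apply √ (±). So sqrt: x = 0.

Answer: x ∈ {0}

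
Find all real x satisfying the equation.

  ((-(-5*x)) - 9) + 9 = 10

Step 1. [((-(-5*x)) - 9) + 9 = 10] +9 is outermost — subtract 9 both sides, so sub: (-(-5*x)) - 9 = 1.
Step 2. [(-(-5*x)) - 9 = 1] add 9: x sits inside (… - 9) ⇒ sub: -(-5*x) = 10.
Step 3. [-(-5*x) = 10] leading − — multiply by −1 ⇒ neg: -5*x = -10.
Step 4. [-5*x = -10] -5 out front; divide by -5, so div: x = 2.

Answer: x ∈ {2}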